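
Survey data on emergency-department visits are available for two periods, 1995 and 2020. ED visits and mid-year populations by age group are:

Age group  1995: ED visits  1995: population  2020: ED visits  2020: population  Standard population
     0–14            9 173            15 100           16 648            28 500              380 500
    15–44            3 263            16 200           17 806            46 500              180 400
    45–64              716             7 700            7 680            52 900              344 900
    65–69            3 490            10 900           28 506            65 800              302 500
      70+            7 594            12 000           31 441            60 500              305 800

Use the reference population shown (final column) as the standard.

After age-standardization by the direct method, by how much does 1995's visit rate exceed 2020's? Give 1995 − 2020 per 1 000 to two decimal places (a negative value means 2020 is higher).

-27.38

Age-specific rates per 1 000 for 1995: 607.483, 201.420, 92.987, 320.183, 632.833.
For 2020: 584.140, 382.925, 145.180, 433.222, 519.686.
Standard total = 1 514 100; weights = 0.2513, 0.1191, 0.2278, 0.1998, 0.2020.
1995: 0.2513×607.483 + 0.1191×201.420 + 0.2278×92.987 + 0.1998×320.183 + 0.2020×632.833 = 389.6247 per 1 000.
2020: 0.2513×584.140 + 0.1191×382.925 + 0.2278×145.180 + 0.1998×433.222 + 0.2020×519.686 = 417.0049 per 1 000.
Difference = 389.6247 − 417.0049 = -27.3802.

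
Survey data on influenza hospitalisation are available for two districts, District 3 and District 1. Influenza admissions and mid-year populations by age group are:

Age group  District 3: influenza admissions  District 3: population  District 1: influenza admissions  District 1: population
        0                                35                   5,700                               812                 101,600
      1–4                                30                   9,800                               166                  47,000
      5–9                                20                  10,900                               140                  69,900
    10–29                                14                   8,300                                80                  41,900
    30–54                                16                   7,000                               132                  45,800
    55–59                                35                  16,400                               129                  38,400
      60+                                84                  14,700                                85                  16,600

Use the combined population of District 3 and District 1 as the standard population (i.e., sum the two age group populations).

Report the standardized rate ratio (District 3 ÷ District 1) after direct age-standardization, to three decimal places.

Age-specific rates per 100,000 for District 3: 614.04, 306.12, 183.49, 168.67, 228.57, 213.41, 571.43.
For District 1: 799.21, 353.19, 200.29, 190.93, 288.21, 335.94, 512.05.
Combined standard total = 434,000; weights = 0.2472, 0.1309, 0.1862, 0.1157, 0.1217, 0.1263, 0.0721.
District 3: 0.2472×614.04 + 0.1309×306.12 + 0.1862×183.49 + 0.1157×168.67 + 0.1217×228.57 + 0.1263×213.41 + 0.0721×571.43 = 341.5122 per 100,000.
District 1: 0.2472×799.21 + 0.1309×353.19 + 0.1862×200.29 + 0.1157×190.93 + 0.1217×288.21 + 0.1263×335.94 + 0.0721×512.05 = 417.6004 per 100,000.
Ratio = 341.5122 ÷ 417.6004 = 0.81780.

0.818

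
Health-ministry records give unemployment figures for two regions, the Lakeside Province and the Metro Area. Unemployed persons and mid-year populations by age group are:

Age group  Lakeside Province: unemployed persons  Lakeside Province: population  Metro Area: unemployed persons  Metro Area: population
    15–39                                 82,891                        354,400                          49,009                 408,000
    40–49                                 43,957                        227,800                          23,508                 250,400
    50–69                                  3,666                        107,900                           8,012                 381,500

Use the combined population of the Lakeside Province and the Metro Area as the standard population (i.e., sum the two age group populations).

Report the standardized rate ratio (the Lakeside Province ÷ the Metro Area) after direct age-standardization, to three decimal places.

1.957

Age-specific rates per 1,000 for the Lakeside Province: 233.891, 192.963, 33.976.
For the Metro Area: 120.120, 93.882, 21.001.
Combined standard total = 1,730,000; weights = 0.4407, 0.2764, 0.2829.
The Lakeside Province: 0.4407×233.891 + 0.2764×192.963 + 0.2829×33.976 = 166.0239 per 1,000.
The Metro Area: 0.4407×120.120 + 0.2764×93.882 + 0.2829×21.001 = 84.8277 per 1,000.
Ratio = 166.0239 ÷ 84.8277 = 1.95719.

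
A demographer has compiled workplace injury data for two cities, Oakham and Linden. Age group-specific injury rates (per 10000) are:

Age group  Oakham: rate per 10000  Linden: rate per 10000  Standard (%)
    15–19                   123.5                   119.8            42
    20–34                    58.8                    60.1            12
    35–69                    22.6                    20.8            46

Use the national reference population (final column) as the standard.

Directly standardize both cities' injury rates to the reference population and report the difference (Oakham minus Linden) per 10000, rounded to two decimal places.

2.23

Standard weights: 0.42, 0.12, 0.46.
Oakham: 0.4200×123.5 + 0.1200×58.8 + 0.4600×22.6 = 69.3220 per 10000.
Linden: 0.4200×119.8 + 0.1200×60.1 + 0.4600×20.8 = 67.0960 per 10000.
Difference = 69.3220 − 67.0960 = 2.2260.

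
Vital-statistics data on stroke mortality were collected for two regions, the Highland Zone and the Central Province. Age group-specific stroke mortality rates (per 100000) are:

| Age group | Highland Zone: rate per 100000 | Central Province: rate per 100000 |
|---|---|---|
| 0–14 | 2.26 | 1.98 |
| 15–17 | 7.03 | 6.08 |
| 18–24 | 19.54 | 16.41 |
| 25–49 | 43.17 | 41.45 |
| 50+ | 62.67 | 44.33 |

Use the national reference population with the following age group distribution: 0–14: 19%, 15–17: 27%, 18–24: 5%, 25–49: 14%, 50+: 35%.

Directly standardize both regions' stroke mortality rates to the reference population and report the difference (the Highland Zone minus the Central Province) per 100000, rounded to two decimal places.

7.13

Standard weights: 0.19, 0.27, 0.05, 0.14, 0.35.
The Highland Zone: 0.1900×2.26 + 0.2700×7.03 + 0.0500×19.54 + 0.1400×43.17 + 0.3500×62.67 = 31.2828 per 100000.
The Central Province: 0.1900×1.98 + 0.2700×6.08 + 0.0500×16.41 + 0.1400×41.45 + 0.3500×44.33 = 24.1568 per 100000.
Difference = 31.2828 − 24.1568 = 7.1260.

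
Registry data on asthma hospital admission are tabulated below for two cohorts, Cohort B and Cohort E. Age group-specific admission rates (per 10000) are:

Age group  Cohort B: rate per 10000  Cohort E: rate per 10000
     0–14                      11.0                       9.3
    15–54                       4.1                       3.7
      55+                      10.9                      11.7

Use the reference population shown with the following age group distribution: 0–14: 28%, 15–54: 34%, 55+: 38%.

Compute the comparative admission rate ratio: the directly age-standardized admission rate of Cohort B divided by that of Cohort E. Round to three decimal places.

1.037

Standard weights: 0.28, 0.34, 0.38.
Cohort B: 0.2800×11.0 + 0.3400×4.1 + 0.3800×10.9 = 8.6160 per 10000.
Cohort E: 0.2800×9.3 + 0.3400×3.7 + 0.3800×11.7 = 8.3080 per 10000.
Ratio = 8.6160 ÷ 8.3080 = 1.03707.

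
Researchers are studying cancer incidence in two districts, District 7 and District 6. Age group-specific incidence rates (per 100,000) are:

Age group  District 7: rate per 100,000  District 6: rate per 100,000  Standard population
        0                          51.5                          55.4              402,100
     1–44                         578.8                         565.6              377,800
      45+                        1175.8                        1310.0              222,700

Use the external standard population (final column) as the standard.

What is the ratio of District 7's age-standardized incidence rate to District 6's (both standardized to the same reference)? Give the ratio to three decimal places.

0.950

Standard total = 1,002,600; weights = 0.4011, 0.3768, 0.2221.
District 7: 0.4011×51.5 + 0.3768×578.8 + 0.2221×1175.8 = 499.9296 per 100,000.
District 6: 0.4011×55.4 + 0.3768×565.6 + 0.2221×1310.0 = 526.3286 per 100,000.
Ratio = 499.9296 ÷ 526.3286 = 0.94984.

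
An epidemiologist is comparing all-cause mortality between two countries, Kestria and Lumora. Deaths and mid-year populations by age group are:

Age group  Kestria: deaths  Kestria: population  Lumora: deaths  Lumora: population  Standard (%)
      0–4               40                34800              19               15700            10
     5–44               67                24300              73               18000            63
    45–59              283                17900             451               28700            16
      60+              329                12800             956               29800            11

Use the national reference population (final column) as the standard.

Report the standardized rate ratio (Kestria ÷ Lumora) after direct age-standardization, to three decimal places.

0.827

Age-specific rates per 1000 for Kestria: 1.149, 2.757, 15.810, 25.703.
For Lumora: 1.210, 4.056, 15.714, 32.081.
Standard weights: 0.10, 0.63, 0.16, 0.11.
Kestria: 0.1000×1.149 + 0.6300×2.757 + 0.1600×15.810 + 0.1100×25.703 = 7.2089 per 1000.
Lumora: 0.1000×1.210 + 0.6300×4.056 + 0.1600×15.714 + 0.1100×32.081 = 8.7192 per 1000.
Ratio = 7.2089 ÷ 8.7192 = 0.82679.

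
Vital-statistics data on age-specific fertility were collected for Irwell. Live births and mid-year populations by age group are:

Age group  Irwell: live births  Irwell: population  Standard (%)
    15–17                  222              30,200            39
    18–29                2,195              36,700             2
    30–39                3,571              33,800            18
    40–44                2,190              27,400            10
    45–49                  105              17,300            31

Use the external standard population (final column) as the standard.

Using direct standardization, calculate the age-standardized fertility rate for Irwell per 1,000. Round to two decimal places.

Age-specific rates per 1,000 for Irwell: 7.351, 59.809, 105.651, 79.927, 6.069.
Standard weights: 0.39, 0.02, 0.18, 0.10, 0.31.
Standardized rate: 0.3900×7.351 + 0.0200×59.809 + 0.1800×105.651 + 0.1000×79.927 + 0.3100×6.069 = 32.9544 per 1,000.

32.95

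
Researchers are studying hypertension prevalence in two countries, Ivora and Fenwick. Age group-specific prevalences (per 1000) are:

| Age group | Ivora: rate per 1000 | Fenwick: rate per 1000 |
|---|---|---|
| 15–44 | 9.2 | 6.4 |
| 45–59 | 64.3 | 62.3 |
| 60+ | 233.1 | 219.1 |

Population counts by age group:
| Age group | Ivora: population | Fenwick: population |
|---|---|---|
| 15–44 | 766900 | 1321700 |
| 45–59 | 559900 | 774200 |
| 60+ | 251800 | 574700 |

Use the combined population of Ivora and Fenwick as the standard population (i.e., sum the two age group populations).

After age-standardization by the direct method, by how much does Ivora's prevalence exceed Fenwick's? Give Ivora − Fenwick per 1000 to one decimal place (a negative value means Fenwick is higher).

4.7

Combined standard total = 4249200; weights = 0.4915, 0.3140, 0.1945.
Ivora: 0.4915×9.2 + 0.3140×64.3 + 0.1945×233.1 = 70.0496 per 1000.
Fenwick: 0.4915×6.4 + 0.3140×62.3 + 0.1945×219.1 = 65.3223 per 1000.
Difference = 70.0496 − 65.3223 = 4.7273.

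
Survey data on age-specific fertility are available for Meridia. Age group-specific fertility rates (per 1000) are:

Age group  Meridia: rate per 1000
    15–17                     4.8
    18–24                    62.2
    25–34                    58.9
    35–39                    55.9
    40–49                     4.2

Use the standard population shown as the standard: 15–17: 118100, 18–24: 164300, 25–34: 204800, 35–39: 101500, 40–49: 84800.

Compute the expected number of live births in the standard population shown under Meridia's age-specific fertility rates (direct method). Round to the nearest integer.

Expected live births = Σ (standard pop × age-specific rate ÷ 1000)
= 118100×4.8/1000 + 164300×62.2/1000 + 204800×58.9/1000 + 101500×55.9/1000 + 84800×4.2/1000
= 566.88 + 10219.46 + 12062.72 + 5673.85 + 356.16 = 28879.07.

28879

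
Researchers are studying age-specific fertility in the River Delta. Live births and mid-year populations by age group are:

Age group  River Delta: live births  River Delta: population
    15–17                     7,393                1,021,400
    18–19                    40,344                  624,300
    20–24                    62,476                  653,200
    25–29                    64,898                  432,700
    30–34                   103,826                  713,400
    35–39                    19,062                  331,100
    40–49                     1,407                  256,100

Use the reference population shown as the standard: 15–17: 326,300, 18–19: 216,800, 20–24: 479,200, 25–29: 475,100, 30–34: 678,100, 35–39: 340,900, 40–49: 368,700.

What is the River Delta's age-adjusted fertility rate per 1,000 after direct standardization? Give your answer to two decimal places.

87.97

Age-specific rates per 1,000 for the River Delta: 7.238, 64.623, 95.646, 149.984, 145.537, 57.572, 5.494.
Standard total = 2,885,100; weights = 0.1131, 0.0751, 0.1661, 0.1647, 0.2350, 0.1182, 0.1278.
Standardized rate: 0.1131×7.238 + 0.0751×64.623 + 0.1661×95.646 + 0.1647×149.984 + 0.2350×145.537 + 0.1182×57.572 + 0.1278×5.494 = 87.9704 per 1,000.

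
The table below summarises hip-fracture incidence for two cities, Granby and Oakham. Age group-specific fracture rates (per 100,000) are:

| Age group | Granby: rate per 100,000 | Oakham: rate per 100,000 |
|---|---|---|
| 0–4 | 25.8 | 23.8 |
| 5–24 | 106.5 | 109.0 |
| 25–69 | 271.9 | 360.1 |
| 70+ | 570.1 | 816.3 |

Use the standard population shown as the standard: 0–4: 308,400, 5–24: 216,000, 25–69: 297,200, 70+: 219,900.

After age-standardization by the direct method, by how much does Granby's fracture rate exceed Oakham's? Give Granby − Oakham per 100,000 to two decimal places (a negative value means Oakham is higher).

-77.08

Standard total = 1,041,500; weights = 0.2961, 0.2074, 0.2854, 0.2111.
Granby: 0.2961×25.8 + 0.2074×106.5 + 0.2854×271.9 + 0.2111×570.1 = 227.6854 per 100,000.
Oakham: 0.2961×23.8 + 0.2074×109.0 + 0.2854×360.1 + 0.2111×816.3 = 304.7624 per 100,000.
Difference = 227.6854 − 304.7624 = -77.0769.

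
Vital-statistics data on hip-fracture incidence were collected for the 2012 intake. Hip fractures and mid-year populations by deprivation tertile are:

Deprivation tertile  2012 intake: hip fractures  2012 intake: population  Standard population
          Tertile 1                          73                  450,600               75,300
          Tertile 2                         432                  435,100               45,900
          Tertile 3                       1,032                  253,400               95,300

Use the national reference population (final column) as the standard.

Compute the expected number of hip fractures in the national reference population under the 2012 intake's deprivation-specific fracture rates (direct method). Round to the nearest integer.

446

Deprivation-specific rates per 100,000 for the 2012 intake: 16.20, 99.29, 407.26.
Expected hip fractures = Σ (standard pop × deprivation-specific rate ÷ 100,000)
= 75,300×16.20/100,000 + 45,900×99.29/100,000 + 95,300×407.26/100,000
= 12.20 + 45.57 + 388.12 = 445.89.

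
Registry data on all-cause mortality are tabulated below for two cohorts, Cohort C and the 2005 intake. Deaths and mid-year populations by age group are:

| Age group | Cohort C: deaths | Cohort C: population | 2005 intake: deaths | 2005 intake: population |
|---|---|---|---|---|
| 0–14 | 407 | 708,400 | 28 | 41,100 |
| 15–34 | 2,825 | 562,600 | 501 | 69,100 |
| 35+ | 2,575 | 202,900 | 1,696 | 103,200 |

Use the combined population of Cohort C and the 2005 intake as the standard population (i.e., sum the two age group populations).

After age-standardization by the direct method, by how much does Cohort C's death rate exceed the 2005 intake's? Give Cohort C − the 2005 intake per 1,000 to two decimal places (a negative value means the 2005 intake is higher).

Age-specific rates per 1,000 for Cohort C: 0.575, 5.021, 12.691.
For the 2005 intake: 0.681, 7.250, 16.434.
Combined standard total = 1,687,300; weights = 0.4442, 0.3744, 0.1814.
Cohort C: 0.4442×0.575 + 0.3744×5.021 + 0.1814×12.691 = 4.4374 per 1,000.
The 2005 intake: 0.4442×0.681 + 0.3744×7.250 + 0.1814×16.434 = 5.9984 per 1,000.
Difference = 4.4374 − 5.9984 = -1.5610.

-1.56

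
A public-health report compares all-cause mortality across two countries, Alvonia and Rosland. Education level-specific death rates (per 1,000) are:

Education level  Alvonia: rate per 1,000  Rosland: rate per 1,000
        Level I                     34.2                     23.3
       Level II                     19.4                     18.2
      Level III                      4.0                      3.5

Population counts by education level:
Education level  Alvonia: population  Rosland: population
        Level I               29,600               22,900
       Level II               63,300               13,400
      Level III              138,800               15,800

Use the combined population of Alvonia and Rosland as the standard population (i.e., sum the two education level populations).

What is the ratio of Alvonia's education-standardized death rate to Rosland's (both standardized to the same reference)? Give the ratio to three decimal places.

Combined standard total = 283,800; weights = 0.1850, 0.2703, 0.5447.
Alvonia: 0.1850×34.2 + 0.2703×19.4 + 0.5447×4.0 = 13.7487 per 1,000.
Rosland: 0.1850×23.3 + 0.2703×18.2 + 0.5447×3.5 = 11.1356 per 1,000.
Ratio = 13.7487 ÷ 11.1356 = 1.23466.

1.235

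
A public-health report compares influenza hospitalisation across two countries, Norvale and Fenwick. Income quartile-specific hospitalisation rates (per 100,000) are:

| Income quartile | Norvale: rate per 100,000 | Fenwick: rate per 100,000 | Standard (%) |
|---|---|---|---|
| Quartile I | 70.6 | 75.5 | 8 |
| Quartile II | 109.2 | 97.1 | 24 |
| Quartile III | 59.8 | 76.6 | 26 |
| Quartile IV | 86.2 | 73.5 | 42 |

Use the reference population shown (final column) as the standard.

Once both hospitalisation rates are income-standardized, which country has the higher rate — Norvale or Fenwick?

Norvale

Standard weights: 0.08, 0.24, 0.26, 0.42.
Norvale: 0.0800×70.6 + 0.2400×109.2 + 0.2600×59.8 + 0.4200×86.2 = 83.6080 per 100,000.
Fenwick: 0.0800×75.5 + 0.2400×97.1 + 0.2600×76.6 + 0.4200×73.5 = 80.1300 per 100,000.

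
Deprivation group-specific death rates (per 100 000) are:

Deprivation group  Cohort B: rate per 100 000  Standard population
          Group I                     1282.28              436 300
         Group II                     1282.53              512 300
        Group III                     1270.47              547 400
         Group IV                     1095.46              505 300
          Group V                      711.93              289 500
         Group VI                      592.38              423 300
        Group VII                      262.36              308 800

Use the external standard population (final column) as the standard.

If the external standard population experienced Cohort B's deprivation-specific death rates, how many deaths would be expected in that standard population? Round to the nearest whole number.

Expected deaths = Σ (standard pop × deprivation-specific rate ÷ 100 000)
= 436 300×1282.28/100 000 + 512 300×1282.53/100 000 + 547 400×1270.47/100 000 + 505 300×1095.46/100 000 + 289 500×711.93/100 000 + 423 300×592.38/100 000 + 308 800×262.36/100 000
= 5594.59 + 6570.40 + 6954.55 + 5535.36 + 2061.04 + 2507.54 + 810.17 = 30033.65.

30034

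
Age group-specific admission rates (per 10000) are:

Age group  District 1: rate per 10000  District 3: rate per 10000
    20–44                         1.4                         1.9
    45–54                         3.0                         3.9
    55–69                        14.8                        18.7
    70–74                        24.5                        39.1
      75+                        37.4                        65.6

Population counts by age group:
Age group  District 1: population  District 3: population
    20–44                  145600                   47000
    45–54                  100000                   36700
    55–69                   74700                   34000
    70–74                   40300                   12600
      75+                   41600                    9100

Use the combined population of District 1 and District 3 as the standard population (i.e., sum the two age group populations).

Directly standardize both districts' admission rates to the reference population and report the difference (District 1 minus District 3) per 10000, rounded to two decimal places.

-5.25

Combined standard total = 541600; weights = 0.3556, 0.2524, 0.2007, 0.0977, 0.0936.
District 1: 0.3556×1.4 + 0.2524×3.0 + 0.2007×14.8 + 0.0977×24.5 + 0.0936×37.4 = 10.1195 per 10000.
District 3: 0.3556×1.9 + 0.2524×3.9 + 0.2007×18.7 + 0.0977×39.1 + 0.0936×65.6 = 15.3731 per 10000.
Difference = 10.1195 − 15.3731 = -5.2536.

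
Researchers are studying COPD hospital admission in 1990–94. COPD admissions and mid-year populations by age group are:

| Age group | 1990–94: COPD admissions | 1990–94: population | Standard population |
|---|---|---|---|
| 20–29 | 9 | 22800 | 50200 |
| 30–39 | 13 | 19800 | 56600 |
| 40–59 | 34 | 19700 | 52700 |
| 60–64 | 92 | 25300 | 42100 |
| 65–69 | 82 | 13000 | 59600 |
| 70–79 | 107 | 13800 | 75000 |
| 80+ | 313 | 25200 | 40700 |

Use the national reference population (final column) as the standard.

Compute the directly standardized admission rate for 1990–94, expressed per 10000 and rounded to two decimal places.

Age-specific rates per 10000 for 1990–94: 3.95, 6.57, 17.26, 36.36, 63.08, 77.54, 124.21.
Standard total = 376900; weights = 0.1332, 0.1502, 0.1398, 0.1117, 0.1581, 0.1990, 0.1080.
Standardized rate: 0.1332×3.95 + 0.1502×6.57 + 0.1398×17.26 + 0.1117×36.36 + 0.1581×63.08 + 0.1990×77.54 + 0.1080×124.21 = 46.8029 per 10000.

46.80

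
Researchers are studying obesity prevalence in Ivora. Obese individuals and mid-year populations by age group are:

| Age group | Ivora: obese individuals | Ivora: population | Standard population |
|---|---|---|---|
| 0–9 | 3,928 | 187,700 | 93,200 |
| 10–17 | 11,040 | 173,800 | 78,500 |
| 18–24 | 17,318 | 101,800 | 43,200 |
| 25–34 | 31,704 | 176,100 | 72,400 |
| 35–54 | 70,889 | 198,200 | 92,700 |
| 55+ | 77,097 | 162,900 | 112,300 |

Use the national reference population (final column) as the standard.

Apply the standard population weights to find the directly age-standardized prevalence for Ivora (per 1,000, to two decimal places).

230.80

Age-specific rates per 1,000 for Ivora: 20.927, 63.521, 170.118, 180.034, 357.664, 473.278.
Standard total = 492,300; weights = 0.1893, 0.1595, 0.0878, 0.1471, 0.1883, 0.2281.
Standardized rate: 0.1893×20.927 + 0.1595×63.521 + 0.0878×170.118 + 0.1471×180.034 + 0.1883×357.664 + 0.2281×473.278 = 230.8043 per 1,000.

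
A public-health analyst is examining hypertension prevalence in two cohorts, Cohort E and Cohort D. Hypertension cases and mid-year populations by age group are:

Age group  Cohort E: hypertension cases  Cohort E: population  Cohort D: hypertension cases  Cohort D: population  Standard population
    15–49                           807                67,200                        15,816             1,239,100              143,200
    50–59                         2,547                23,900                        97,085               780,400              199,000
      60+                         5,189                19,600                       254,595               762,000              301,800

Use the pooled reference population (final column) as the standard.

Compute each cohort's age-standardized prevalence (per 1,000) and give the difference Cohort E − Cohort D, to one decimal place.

-38.2

Age-specific rates per 1,000 for Cohort E: 12.009, 106.569, 264.745.
For Cohort D: 12.764, 124.404, 334.114.
Standard total = 644,000; weights = 0.2224, 0.3090, 0.4686.
Cohort E: 0.2224×12.009 + 0.3090×106.569 + 0.4686×264.745 = 159.6691 per 1,000.
Cohort D: 0.2224×12.764 + 0.3090×124.404 + 0.4686×334.114 = 197.8570 per 1,000.
Difference = 159.6691 − 197.8570 = -38.1879.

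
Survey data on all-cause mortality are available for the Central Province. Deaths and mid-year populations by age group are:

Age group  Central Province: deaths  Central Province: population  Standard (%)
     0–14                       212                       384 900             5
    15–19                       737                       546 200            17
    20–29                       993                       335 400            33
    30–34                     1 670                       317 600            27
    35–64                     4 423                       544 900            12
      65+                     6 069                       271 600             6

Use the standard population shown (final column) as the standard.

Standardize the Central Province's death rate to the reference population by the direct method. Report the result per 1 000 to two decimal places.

Age-specific rates per 1 000 for the Central Province: 0.551, 1.349, 2.961, 5.258, 8.117, 22.345.
Standard weights: 0.05, 0.17, 0.33, 0.27, 0.12, 0.06.
Standardized rate: 0.0500×0.551 + 0.1700×1.349 + 0.3300×2.961 + 0.2700×5.258 + 0.1200×8.117 + 0.0600×22.345 = 4.9684 per 1 000.

4.97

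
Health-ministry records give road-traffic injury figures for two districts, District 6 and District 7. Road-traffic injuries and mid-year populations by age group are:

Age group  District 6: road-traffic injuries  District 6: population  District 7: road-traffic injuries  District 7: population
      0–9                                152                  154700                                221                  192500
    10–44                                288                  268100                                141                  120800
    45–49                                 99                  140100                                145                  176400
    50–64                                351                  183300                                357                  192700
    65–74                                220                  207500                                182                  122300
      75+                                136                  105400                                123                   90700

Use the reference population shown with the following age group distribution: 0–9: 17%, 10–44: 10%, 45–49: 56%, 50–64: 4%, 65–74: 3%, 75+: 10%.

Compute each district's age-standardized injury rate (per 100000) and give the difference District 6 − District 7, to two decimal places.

Age-specific rates per 100000 for District 6: 98.25, 107.42, 70.66, 191.49, 106.02, 129.03.
For District 7: 114.81, 116.72, 82.20, 185.26, 148.81, 135.61.
Standard weights: 0.17, 0.10, 0.56, 0.04, 0.03, 0.10.
District 6: 0.1700×98.25 + 0.1000×107.42 + 0.5600×70.66 + 0.0400×191.49 + 0.0300×106.02 + 0.1000×129.03 = 90.7608 per 100000.
District 7: 0.1700×114.81 + 0.1000×116.72 + 0.5600×82.20 + 0.0400×185.26 + 0.0300×148.81 + 0.1000×135.61 = 102.6569 per 100000.
Difference = 90.7608 − 102.6569 = -11.8961.

-11.90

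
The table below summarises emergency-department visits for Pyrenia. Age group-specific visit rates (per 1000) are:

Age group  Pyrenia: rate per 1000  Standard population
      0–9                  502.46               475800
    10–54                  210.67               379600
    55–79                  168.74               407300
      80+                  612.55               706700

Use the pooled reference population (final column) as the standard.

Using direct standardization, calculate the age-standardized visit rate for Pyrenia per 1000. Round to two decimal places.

Standard total = 1969400; weights = 0.2416, 0.1927, 0.2068, 0.3588.
Standardized rate: 0.2416×502.46 + 0.1927×210.67 + 0.2068×168.74 + 0.3588×612.55 = 416.7044 per 1000.

416.70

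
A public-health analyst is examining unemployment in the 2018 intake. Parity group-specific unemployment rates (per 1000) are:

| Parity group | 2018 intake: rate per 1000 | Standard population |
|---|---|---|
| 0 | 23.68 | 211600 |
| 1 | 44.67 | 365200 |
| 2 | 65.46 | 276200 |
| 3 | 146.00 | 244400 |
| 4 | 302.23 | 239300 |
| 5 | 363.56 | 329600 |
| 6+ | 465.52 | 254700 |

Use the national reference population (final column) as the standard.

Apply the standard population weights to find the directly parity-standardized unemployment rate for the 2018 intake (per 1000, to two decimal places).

Standard total = 1921000; weights = 0.1102, 0.1901, 0.1438, 0.1272, 0.1246, 0.1716, 0.1326.
Standardized rate: 0.1102×23.68 + 0.1901×44.67 + 0.1438×65.46 + 0.1272×146.00 + 0.1246×302.23 + 0.1716×363.56 + 0.1326×465.52 = 200.8368 per 1000.

200.84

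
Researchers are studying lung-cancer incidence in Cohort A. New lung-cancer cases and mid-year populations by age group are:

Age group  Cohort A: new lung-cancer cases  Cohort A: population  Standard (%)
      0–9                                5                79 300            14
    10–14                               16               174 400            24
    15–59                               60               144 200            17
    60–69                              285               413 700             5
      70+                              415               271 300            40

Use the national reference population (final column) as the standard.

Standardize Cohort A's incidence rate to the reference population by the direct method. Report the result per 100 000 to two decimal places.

74.79

Age-specific rates per 100 000 for Cohort A: 6.31, 9.17, 41.61, 68.89, 152.97.
Standard weights: 0.14, 0.24, 0.17, 0.05, 0.40.
Standardized rate: 0.1400×6.31 + 0.2400×9.17 + 0.1700×41.61 + 0.0500×68.89 + 0.4000×152.97 = 74.7895 per 100 000.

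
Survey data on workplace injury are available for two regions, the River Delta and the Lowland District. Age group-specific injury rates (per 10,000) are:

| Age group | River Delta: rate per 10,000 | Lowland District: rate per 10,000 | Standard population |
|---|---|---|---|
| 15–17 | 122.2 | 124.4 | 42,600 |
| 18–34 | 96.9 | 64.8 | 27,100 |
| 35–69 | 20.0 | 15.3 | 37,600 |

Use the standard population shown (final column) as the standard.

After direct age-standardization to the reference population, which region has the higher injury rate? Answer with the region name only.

Standard total = 107,300; weights = 0.3970, 0.2526, 0.3504.
The River Delta: 0.3970×122.2 + 0.2526×96.9 + 0.3504×20.0 = 79.9973 per 10,000.
The Lowland District: 0.3970×124.4 + 0.2526×64.8 + 0.3504×15.3 = 71.1165 per 10,000.

River Delta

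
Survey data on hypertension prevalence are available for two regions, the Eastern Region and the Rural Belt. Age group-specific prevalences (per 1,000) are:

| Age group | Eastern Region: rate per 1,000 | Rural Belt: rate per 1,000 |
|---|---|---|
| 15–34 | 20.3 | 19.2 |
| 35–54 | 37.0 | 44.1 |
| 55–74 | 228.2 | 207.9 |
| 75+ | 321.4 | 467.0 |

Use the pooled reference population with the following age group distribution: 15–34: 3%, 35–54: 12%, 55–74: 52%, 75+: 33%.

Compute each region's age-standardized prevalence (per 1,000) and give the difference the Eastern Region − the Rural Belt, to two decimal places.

Standard weights: 0.03, 0.12, 0.52, 0.33.
The Eastern Region: 0.0300×20.3 + 0.1200×37.0 + 0.5200×228.2 + 0.3300×321.4 = 229.7750 per 1,000.
The Rural Belt: 0.0300×19.2 + 0.1200×44.1 + 0.5200×207.9 + 0.3300×467.0 = 268.0860 per 1,000.
Difference = 229.7750 − 268.0860 = -38.3110.

-38.31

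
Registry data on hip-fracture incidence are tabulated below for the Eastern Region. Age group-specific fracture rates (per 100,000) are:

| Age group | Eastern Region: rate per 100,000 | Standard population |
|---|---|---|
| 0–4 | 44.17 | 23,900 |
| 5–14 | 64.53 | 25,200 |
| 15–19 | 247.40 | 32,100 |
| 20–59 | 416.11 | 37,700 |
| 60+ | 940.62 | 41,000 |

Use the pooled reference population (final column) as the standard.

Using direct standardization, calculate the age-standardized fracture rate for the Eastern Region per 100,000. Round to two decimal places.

405.73

Standard total = 159,900; weights = 0.1495, 0.1576, 0.2008, 0.2358, 0.2564.
Standardized rate: 0.1495×44.17 + 0.1576×64.53 + 0.2008×247.40 + 0.2358×416.11 + 0.2564×940.62 = 405.7294 per 100,000.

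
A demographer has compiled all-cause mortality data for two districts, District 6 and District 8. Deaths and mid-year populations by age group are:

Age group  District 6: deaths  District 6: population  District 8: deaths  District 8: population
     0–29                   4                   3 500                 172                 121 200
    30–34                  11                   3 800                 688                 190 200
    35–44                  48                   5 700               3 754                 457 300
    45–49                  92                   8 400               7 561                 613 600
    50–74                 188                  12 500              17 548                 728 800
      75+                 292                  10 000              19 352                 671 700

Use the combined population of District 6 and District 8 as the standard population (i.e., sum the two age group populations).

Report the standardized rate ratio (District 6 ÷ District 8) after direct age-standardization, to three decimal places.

0.852

Age-specific rates per 100 000 for District 6: 114.29, 289.47, 842.11, 1095.24, 1504.00, 2920.00.
For District 8: 141.91, 361.72, 820.91, 1232.24, 2407.79, 2881.05.
Combined standard total = 2 826 700; weights = 0.0441, 0.0686, 0.1638, 0.2200, 0.2622, 0.2412.
District 6: 0.0441×114.29 + 0.0686×289.47 + 0.1638×842.11 + 0.2200×1095.24 + 0.2622×1504.00 + 0.2412×2920.00 = 1502.4663 per 100 000.
District 8: 0.0441×141.91 + 0.0686×361.72 + 0.1638×820.91 + 0.2200×1232.24 + 0.2622×2407.79 + 0.2412×2881.05 = 1762.9423 per 100 000.
Ratio = 1502.4663 ÷ 1762.9423 = 0.85225.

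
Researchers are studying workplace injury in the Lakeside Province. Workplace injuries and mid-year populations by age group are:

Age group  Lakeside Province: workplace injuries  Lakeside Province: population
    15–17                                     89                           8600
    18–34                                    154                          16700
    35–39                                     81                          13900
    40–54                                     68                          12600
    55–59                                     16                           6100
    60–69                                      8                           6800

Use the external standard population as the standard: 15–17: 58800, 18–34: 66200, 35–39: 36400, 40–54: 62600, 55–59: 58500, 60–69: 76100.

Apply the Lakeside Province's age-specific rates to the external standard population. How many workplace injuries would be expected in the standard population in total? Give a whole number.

2012

Age-specific rates per 10000 for the Lakeside Province: 103.49, 92.22, 58.27, 53.97, 26.23, 11.76.
Expected workplace injuries = Σ (standard pop × age-specific rate ÷ 10000)
= 58800×103.49/10000 + 66200×92.22/10000 + 36400×58.27/10000 + 62600×53.97/10000 + 58500×26.23/10000 + 76100×11.76/10000
= 608.51 + 610.47 + 212.12 + 337.84 + 153.44 + 89.53 = 2011.91.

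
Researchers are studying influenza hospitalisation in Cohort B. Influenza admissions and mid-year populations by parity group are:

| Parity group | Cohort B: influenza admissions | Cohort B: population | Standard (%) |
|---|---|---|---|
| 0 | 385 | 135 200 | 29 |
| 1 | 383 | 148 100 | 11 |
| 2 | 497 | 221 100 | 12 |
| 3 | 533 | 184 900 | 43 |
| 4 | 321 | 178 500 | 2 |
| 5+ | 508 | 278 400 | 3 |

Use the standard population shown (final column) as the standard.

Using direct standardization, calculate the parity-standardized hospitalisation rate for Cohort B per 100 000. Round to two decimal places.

Parity-specific rates per 100 000 for Cohort B: 284.76, 258.61, 224.79, 288.26, 179.83, 182.47.
Standard weights: 0.29, 0.11, 0.12, 0.43, 0.02, 0.03.
Standardized rate: 0.2900×284.76 + 0.1100×258.61 + 0.1200×224.79 + 0.4300×288.26 + 0.0200×179.83 + 0.0300×182.47 = 271.0268 per 100 000.

271.03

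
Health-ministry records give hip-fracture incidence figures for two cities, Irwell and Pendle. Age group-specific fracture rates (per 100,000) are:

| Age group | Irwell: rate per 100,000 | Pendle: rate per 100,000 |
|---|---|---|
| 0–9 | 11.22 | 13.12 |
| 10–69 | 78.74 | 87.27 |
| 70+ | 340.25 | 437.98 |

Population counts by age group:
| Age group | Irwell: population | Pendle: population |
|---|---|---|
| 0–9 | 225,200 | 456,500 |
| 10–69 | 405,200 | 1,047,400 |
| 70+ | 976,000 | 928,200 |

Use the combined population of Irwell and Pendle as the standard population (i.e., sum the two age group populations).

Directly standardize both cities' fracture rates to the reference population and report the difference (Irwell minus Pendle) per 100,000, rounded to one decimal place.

Combined standard total = 4,038,500; weights = 0.1688, 0.3597, 0.4715.
Irwell: 0.1688×11.22 + 0.3597×78.74 + 0.4715×340.25 = 190.6476 per 100,000.
Pendle: 0.1688×13.12 + 0.3597×87.27 + 0.4715×437.98 = 240.1173 per 100,000.
Difference = 190.6476 − 240.1173 = -49.4697.

-49.5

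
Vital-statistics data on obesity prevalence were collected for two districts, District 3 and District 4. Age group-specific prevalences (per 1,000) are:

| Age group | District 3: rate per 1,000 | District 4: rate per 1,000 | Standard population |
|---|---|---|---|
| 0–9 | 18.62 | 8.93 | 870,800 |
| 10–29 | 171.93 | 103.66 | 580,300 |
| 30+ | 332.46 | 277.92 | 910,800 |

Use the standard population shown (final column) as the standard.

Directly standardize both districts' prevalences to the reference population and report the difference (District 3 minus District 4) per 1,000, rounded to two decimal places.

Standard total = 2,361,900; weights = 0.3687, 0.2457, 0.3856.
District 3: 0.3687×18.62 + 0.2457×171.93 + 0.3856×332.46 = 177.3106 per 1,000.
District 4: 0.3687×8.93 + 0.2457×103.66 + 0.3856×277.92 = 135.9328 per 1,000.
Difference = 177.3106 − 135.9328 = 41.3778.

41.38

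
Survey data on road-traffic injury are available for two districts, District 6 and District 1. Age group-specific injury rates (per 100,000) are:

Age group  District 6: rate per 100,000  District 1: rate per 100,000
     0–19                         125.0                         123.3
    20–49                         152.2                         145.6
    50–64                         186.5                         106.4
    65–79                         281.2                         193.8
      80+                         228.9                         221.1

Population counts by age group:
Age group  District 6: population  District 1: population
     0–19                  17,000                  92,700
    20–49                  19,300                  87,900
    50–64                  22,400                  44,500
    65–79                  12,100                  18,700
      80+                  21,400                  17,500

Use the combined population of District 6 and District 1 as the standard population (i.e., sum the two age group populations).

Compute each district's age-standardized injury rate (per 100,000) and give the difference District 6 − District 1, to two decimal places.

Combined standard total = 353,500; weights = 0.3103, 0.3033, 0.1893, 0.0871, 0.1100.
District 6: 0.3103×125.0 + 0.3033×152.2 + 0.1893×186.5 + 0.0871×281.2 + 0.1100×228.9 = 169.9303 per 100,000.
District 1: 0.3103×123.3 + 0.3033×145.6 + 0.1893×106.4 + 0.0871×193.8 + 0.1100×221.1 = 143.7689 per 100,000.
Difference = 169.9303 − 143.7689 = 26.1614.

26.16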